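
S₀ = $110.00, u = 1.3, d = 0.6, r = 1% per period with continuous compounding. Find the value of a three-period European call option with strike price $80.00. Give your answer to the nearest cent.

$44.59

Risk-neutral probability p = (e^0.01 − 0.6)/(1.3 − 0.6) = 0.4101/0.7000 = 0.5858
Terminal stock prices: S_uuu = 241.7, S_uud = 111.5, S_udd = 51.48, S_ddd = 23.76
Terminal payoffs (S − K): max(161.7, 0) = 161.7, max(31.54, 0) = 31.54, max(-28.52, 0) = 0, max(-56.24, 0) = 0
Node uu (S = 185.9): V_uu = e^(−0.01)·[0.5858·161.6700 + 0.4142·31.5400] = 106.6960
Node ud (S = 85.8): V_ud = e^(−0.01)·[0.5858·31.5400 + 0.4142·0.0000] = 18.2919
Node dd (S = 39.6): V_dd = e^(−0.01)·[0.5858·0.0000 + 0.4142·0.0000] = 0.0000
Node u (S = 143): V_u = e^(−0.01)·[0.5858·106.6960 + 0.4142·18.2919] = 69.3805
Node d (S = 66): V_d = e^(−0.01)·[0.5858·18.2919 + 0.4142·0.0000] = 10.6085
Node 0 (S = 110): V_0 = e^(−0.01)·[0.5858·69.3805 + 0.4142·10.6085] = 44.5882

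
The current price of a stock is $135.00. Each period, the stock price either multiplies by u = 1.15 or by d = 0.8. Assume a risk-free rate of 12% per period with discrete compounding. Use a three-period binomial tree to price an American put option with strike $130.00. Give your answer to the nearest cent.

Risk-neutral probability p = (1 + 0.12 − 0.8)/(1.15 − 0.8) = 0.3200/0.3500 = 0.9143
Terminal stock prices: S_uuu = 205.3, S_uud = 142.8, S_udd = 99.36, S_ddd = 69.12
Terminal payoffs (K − S): max(-75.32, 0) = 0, max(-12.83, 0) = 0, max(30.64, 0) = 30.64, max(60.88, 0) = 60.88
Node uu (S = 178.5): continuation = 1/1.12·[0.9143·0.0000 + 0.0857·0.0000] = 0.0000; exercise value = 0.0000 ≤ continuation, so V_uu = 0.0000
Node ud (S = 124.2): continuation = 1/1.12·[0.9143·0.0000 + 0.0857·30.6400] = 2.3449; exercise value = 5.8000 > continuation, so V_ud = 5.8000 (exercise)
Node dd (S = 86.4): continuation = 1/1.12·[0.9143·30.6400 + 0.0857·60.8800] = 29.6714; exercise value = 43.6000 > continuation, so V_dd = 43.6000 (exercise)
Node u (S = 155.2): continuation = 1/1.12·[0.9143·0.0000 + 0.0857·5.8000] = 0.4439; exercise value = 0.0000 ≤ continuation, so V_u = 0.4439
Node d (S = 108): continuation = 1/1.12·[0.9143·5.8000 + 0.0857·43.6000] = 8.0714; exercise value = 22.0000 > continuation, so V_d = 22.0000 (exercise)
Node 0 (S = 135): continuation = 1/1.12·[0.9143·0.4439 + 0.0857·22.0000] = 2.0460; exercise value = 0.0000 ≤ continuation, so V_0 = 2.0460

$2.05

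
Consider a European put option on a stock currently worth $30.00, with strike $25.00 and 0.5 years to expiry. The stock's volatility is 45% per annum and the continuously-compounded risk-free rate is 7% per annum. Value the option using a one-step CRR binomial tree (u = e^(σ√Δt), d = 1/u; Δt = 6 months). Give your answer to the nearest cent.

CRR parameters: u = e^(σ√Δt) = e^(0.45·√0.5) = 1.3746, d = 1/u = 0.7275
Per-period rate: rΔt = 0.07·0.5 = 0.035, so R = e^0.035 = 1.0356
Risk-neutral probability p = (e^0.035 − 0.7275)/(1.3746 − 0.7275) = 0.3082/0.6472 = 0.4762
Terminal stock prices: S_u = 41.24, S_d = 21.82
Terminal payoffs (K − S): max(-16.24, 0) = 0, max(3.176, 0) = 3.176
Node 0 (S = 30): V_0 = e^(−0.035)·[0.4762·0.0000 + 0.5238·3.1762] = 1.6066

$1.61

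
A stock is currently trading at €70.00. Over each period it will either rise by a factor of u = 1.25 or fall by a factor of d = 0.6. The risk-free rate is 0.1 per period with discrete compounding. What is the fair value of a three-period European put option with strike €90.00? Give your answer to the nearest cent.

Risk-neutral probability p = (1 + 0.1 − 0.6)/(1.25 − 0.6) = 0.5000/0.6500 = 0.7692
Terminal stock prices: S_uuu = 136.7, S_uud = 65.62, S_udd = 31.5, S_ddd = 15.12
Terminal payoffs (K − S): max(-46.72, 0) = 0, max(24.38, 0) = 24.38, max(58.5, 0) = 58.5, max(74.88, 0) = 74.88
Node uu (S = 109.4): V_uu = 1/1.1·[0.7692·0.0000 + 0.2308·24.3750] = 5.1136
Node ud (S = 52.5): V_ud = 1/1.1·[0.7692·24.3750 + 0.2308·58.5000] = 29.3182
Node dd (S = 25.2): V_dd = 1/1.1·[0.7692·58.5000 + 0.2308·74.8800] = 56.6182
Node u (S = 87.5): V_u = 1/1.1·[0.7692·5.1136 + 0.2308·29.3182] = 9.7266
Node d (S = 42): V_d = 1/1.1·[0.7692·29.3182 + 0.2308·56.6182] = 32.3802
Node 0 (S = 70): V_0 = 1/1.1·[0.7692·9.7266 + 0.2308·32.3802] = 13.5949

€13.59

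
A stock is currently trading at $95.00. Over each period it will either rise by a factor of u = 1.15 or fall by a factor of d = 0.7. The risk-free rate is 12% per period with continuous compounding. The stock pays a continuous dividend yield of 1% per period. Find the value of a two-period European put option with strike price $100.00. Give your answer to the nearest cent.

Per-period risk-free factor R = e^0.12 = 1.1275; dividend-adjusted growth = e^(0.12−0.01) = 1.1163.
Risk-neutral probability p = (1.1163 − 0.7)/(1.15 − 0.7) = 0.4163/0.4500 = 0.9251
Terminal stock prices: S_uu = 125.6, S_ud = 76.47, S_dd = 46.55
Terminal payoffs (K − S): max(-25.64, 0) = 0, max(23.53, 0) = 23.53, max(53.45, 0) = 53.45
Node u (S = 109.2): V_u = e^(−0.12)·[0.9251·0.0000 + 0.0749·23.5250] = 1.5636
Node d (S = 66.5): V_d = e^(−0.12)·[0.9251·23.5250 + 0.0749·53.4500] = 22.8537
Node 0 (S = 95): V_0 = e^(−0.12)·[0.9251·1.5636 + 0.0749·22.8537] = 2.8018

$2.80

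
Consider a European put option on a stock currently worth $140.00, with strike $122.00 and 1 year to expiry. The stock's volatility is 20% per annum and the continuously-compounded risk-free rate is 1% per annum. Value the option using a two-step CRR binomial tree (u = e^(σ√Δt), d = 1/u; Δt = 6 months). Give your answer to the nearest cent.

$4.37

CRR parameters: u = e^(σ√Δt) = e^(0.2·√0.5) = 1.1519, d = 1/u = 0.8681
Per-period rate: rΔt = 0.01·0.5 = 0.005, so R = e^0.005 = 1.0050
Risk-neutral probability p = (e^0.005 − 0.8681)/(1.1519 − 0.8681) = 0.1369/0.2838 = 0.4824
Terminal stock prices: S_uu = 185.8, S_ud = 140, S_dd = 105.5
Terminal payoffs (K − S): max(-63.77, 0) = 0, max(-18, 0) = 0, max(16.49, 0) = 16.49
Node u (S = 161.3): V_u = e^(−0.005)·[0.4824·0.0000 + 0.5176·0.0000] = 0.0000
Node d (S = 121.5): V_d = e^(−0.005)·[0.4824·0.0000 + 0.5176·16.4906] = 8.4935
Node 0 (S = 140): V_0 = e^(−0.005)·[0.4824·0.0000 + 0.5176·8.4935] = 4.3746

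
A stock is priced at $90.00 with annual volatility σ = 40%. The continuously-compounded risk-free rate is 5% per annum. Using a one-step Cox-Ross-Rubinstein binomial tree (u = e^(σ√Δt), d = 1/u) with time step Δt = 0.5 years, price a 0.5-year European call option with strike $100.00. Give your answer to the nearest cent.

CRR parameters: u = e^(σ√Δt) = e^(0.4·√0.5) = 1.3269, d = 1/u = 0.7536
Per-period rate: rΔt = 0.05·0.5 = 0.025, so R = e^0.025 = 1.0253
Risk-neutral probability p = (e^0.025 − 0.7536)/(1.3269 − 0.7536) = 0.2717/0.5733 = 0.4739
Terminal stock prices: S_u = 119.4, S_d = 67.83
Terminal payoffs (S − K): max(19.42, 0) = 19.42, max(-32.17, 0) = 0
Node 0 (S = 90): V_0 = e^(−0.025)·[0.4739·19.4207 + 0.5261·0.0000] = 8.9765

$8.98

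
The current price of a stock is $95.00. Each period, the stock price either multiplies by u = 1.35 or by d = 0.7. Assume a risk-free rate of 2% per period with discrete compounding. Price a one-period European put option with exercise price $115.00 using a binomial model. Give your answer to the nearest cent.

Risk-neutral probability p = (1 + 0.02 − 0.7)/(1.35 − 0.7) = 0.3200/0.6500 = 0.4923
Terminal stock prices: S_u = 128.2, S_d = 66.5
Terminal payoffs (K − S): max(-13.25, 0) = 0, max(48.5, 0) = 48.5
Node 0 (S = 95): V_0 = 1/1.02·[0.4923·0.0000 + 0.5077·48.5000] = 24.1403

$24.14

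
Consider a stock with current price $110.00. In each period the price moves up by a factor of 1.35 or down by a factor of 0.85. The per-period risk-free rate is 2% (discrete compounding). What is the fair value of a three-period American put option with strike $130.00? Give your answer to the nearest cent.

Risk-neutral probability p = (1 + 0.02 − 0.85)/(1.35 − 0.85) = 0.1700/0.5000 = 0.3400
Terminal stock prices: S_uuu = 270.6, S_uud = 170.4, S_udd = 107.3, S_ddd = 67.55
Terminal payoffs (K − S): max(-140.6, 0) = 0, max(-40.4, 0) = 0, max(22.71, 0) = 22.71, max(62.45, 0) = 62.45
Node uu (S = 200.5): continuation = 1/1.02·[0.3400·0.0000 + 0.6600·0.0000] = 0.0000; exercise value = 0.0000 ≤ continuation, so V_uu = 0.0000
Node ud (S = 126.2): continuation = 1/1.02·[0.3400·0.0000 + 0.6600·22.7088] = 14.6939; exercise value = 3.7750 ≤ continuation, so V_ud = 14.6939
Node dd (S = 79.47): continuation = 1/1.02·[0.3400·22.7088 + 0.6600·62.4463] = 47.9760; exercise value = 50.5250 > continuation, so V_dd = 50.5250 (exercise)
Node u (S = 148.5): continuation = 1/1.02·[0.3400·0.0000 + 0.6600·14.6939] = 9.5078; exercise value = 0.0000 ≤ continuation, so V_u = 9.5078
Node d (S = 93.5): continuation = 1/1.02·[0.3400·14.6939 + 0.6600·50.5250] = 37.5906; exercise value = 36.5000 ≤ continuation, so V_d = 37.5906
Node 0 (S = 110): continuation = 1/1.02·[0.3400·9.5078 + 0.6600·37.5906] = 27.4926; exercise value = 20.0000 ≤ continuation, so V_0 = 27.4926

$27.49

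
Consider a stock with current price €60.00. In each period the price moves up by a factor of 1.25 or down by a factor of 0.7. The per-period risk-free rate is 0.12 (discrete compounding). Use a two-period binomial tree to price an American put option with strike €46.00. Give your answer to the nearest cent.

Risk-neutral probability p = (1 + 0.12 − 0.7)/(1.25 − 0.7) = 0.4200/0.5500 = 0.7636
Terminal stock prices: S_uu = 93.75, S_ud = 52.5, S_dd = 29.4
Terminal payoffs (K − S): max(-47.75, 0) = 0, max(-6.5, 0) = 0, max(16.6, 0) = 16.6
Node u (S = 75): continuation = 1/1.12·[0.7636·0.0000 + 0.2364·0.0000] = 0.0000; exercise value = 0.0000 ≤ continuation, so V_u = 0.0000
Node d (S = 42): continuation = 1/1.12·[0.7636·0.0000 + 0.2364·16.6000] = 3.5032; exercise value = 4.0000 > continuation, so V_d = 4.0000 (exercise)
Node 0 (S = 60): continuation = 1/1.12·[0.7636·0.0000 + 0.2364·4.0000] = 0.8442; exercise value = 0.0000 ≤ continuation, so V_0 = 0.8442

€0.84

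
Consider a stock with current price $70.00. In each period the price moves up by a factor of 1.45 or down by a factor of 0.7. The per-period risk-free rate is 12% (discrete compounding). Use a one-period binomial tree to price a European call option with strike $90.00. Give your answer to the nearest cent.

$5.75

Risk-neutral probability p = (1 + 0.12 − 0.7)/(1.45 − 0.7) = 0.4200/0.7500 = 0.5600
Terminal stock prices: S_u = 101.5, S_d = 49
Terminal payoffs (S − K): max(11.5, 0) = 11.5, max(-41, 0) = 0
Node 0 (S = 70): V_0 = 1/1.12·[0.5600·11.5000 + 0.4400·0.0000] = 5.7500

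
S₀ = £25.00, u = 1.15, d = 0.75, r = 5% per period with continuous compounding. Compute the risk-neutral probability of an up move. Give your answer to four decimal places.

Risk-neutral probability p = (e^0.05 − 0.75)/(1.15 − 0.75) = 0.3013/0.4000 = 0.7532

p = 0.7532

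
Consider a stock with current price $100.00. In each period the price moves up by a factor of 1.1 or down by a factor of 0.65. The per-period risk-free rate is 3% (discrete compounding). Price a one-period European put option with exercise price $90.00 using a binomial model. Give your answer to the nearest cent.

Risk-neutral probability p = (1 + 0.03 − 0.65)/(1.1 − 0.65) = 0.3800/0.4500 = 0.8444
Terminal stock prices: S_u = 110, S_d = 65
Terminal payoffs (K − S): max(-20, 0) = 0, max(25, 0) = 25
Node 0 (S = 100): V_0 = 1/1.03·[0.8444·0.0000 + 0.1556·25.0000] = 3.7756

$3.78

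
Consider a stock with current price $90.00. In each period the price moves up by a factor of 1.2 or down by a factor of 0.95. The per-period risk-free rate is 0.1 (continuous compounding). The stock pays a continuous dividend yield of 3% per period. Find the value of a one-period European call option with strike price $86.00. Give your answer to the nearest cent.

$9.75

Per-period risk-free factor R = e^0.1 = 1.1052; dividend-adjusted growth = e^(0.1−0.03) = 1.0725.
Risk-neutral probability p = (1.0725 − 0.95)/(1.2 − 0.95) = 0.1225/0.2500 = 0.4900
Terminal stock prices: S_u = 108, S_d = 85.5
Terminal payoffs (S − K): max(22, 0) = 22, max(-0.5, 0) = 0
Node 0 (S = 90): V_0 = e^(−0.1)·[0.4900·22.0000 + 0.5100·0.0000] = 9.7548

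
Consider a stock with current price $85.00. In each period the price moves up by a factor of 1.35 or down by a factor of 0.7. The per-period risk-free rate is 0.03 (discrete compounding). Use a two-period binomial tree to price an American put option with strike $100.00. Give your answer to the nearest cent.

$23.99

Risk-neutral probability p = (1 + 0.03 − 0.7)/(1.35 − 0.7) = 0.3300/0.6500 = 0.5077
Terminal stock prices: S_uu = 154.9, S_ud = 80.33, S_dd = 41.65
Terminal payoffs (K − S): max(-54.91, 0) = 0, max(19.67, 0) = 19.67, max(58.35, 0) = 58.35
Node u (S = 114.8): continuation = 1/1.03·[0.5077·0.0000 + 0.4923·19.6750] = 9.4040; exercise value = 0.0000 ≤ continuation, so V_u = 9.4040
Node d (S = 59.5): continuation = 1/1.03·[0.5077·19.6750 + 0.4923·58.3500] = 37.5874; exercise value = 40.5000 > continuation, so V_d = 40.5000 (exercise)
Node 0 (S = 85): continuation = 1/1.03·[0.5077·9.4040 + 0.4923·40.5000] = 23.9930; exercise value = 15.0000 ≤ continuation, so V_0 = 23.9930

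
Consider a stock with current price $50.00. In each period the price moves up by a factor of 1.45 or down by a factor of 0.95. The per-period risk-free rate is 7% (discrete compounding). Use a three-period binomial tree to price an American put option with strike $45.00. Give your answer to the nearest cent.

$0.76

Risk-neutral probability p = (1 + 0.07 − 0.95)/(1.45 − 0.95) = 0.1200/0.5000 = 0.2400
Terminal stock prices: S_uuu = 152.4, S_uud = 99.87, S_udd = 65.43, S_ddd = 42.87
Terminal payoffs (K − S): max(-107.4, 0) = 0, max(-54.87, 0) = 0, max(-20.43, 0) = 0, max(2.131, 0) = 2.131
Node uu (S = 105.1): continuation = 1/1.07·[0.2400·0.0000 + 0.7600·0.0000] = 0.0000; exercise value = 0.0000 ≤ continuation, so V_uu = 0.0000
Node ud (S = 68.88): continuation = 1/1.07·[0.2400·0.0000 + 0.7600·0.0000] = 0.0000; exercise value = 0.0000 ≤ continuation, so V_ud = 0.0000
Node dd (S = 45.12): continuation = 1/1.07·[0.2400·0.0000 + 0.7600·2.1313] = 1.5138; exercise value = 0.0000 ≤ continuation, so V_dd = 1.5138
Node u (S = 72.5): continuation = 1/1.07·[0.2400·0.0000 + 0.7600·0.0000] = 0.0000; exercise value = 0.0000 ≤ continuation, so V_u = 0.0000
Node d (S = 47.5): continuation = 1/1.07·[0.2400·0.0000 + 0.7600·1.5138] = 1.0752; exercise value = 0.0000 ≤ continuation, so V_d = 1.0752
Node 0 (S = 50): continuation = 1/1.07·[0.2400·0.0000 + 0.7600·1.0752] = 0.7637; exercise value = 0.0000 ≤ continuation, so V_0 = 0.7637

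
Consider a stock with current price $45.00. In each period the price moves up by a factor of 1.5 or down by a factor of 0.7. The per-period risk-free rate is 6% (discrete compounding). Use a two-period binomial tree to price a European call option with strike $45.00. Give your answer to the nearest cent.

Risk-neutral probability p = (1 + 0.06 − 0.7)/(1.5 − 0.7) = 0.3600/0.8000 = 0.4500
Terminal stock prices: S_uu = 101.2, S_ud = 47.25, S_dd = 22.05
Terminal payoffs (S − K): max(56.25, 0) = 56.25, max(2.25, 0) = 2.25, max(-22.95, 0) = 0
Node u (S = 67.5): V_u = 1/1.06·[0.4500·56.2500 + 0.5500·2.2500] = 25.0472
Node d (S = 31.5): V_d = 1/1.06·[0.4500·2.2500 + 0.5500·0.0000] = 0.9552
Node 0 (S = 45): V_0 = 1/1.06·[0.4500·25.0472 + 0.5500·0.9552] = 11.1288

$11.13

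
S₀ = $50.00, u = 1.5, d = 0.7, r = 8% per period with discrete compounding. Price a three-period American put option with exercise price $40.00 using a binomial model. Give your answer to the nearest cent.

Risk-neutral probability p = (1 + 0.08 − 0.7)/(1.5 − 0.7) = 0.3800/0.8000 = 0.4750
Terminal stock prices: S_uuu = 168.8, S_uud = 78.75, S_udd = 36.75, S_ddd = 17.15
Terminal payoffs (K − S): max(-128.8, 0) = 0, max(-38.75, 0) = 0, max(3.25, 0) = 3.25, max(22.85, 0) = 22.85
Node uu (S = 112.5): continuation = 1/1.08·[0.4750·0.0000 + 0.5250·0.0000] = 0.0000; exercise value = 0.0000 ≤ continuation, so V_uu = 0.0000
Node ud (S = 52.5): continuation = 1/1.08·[0.4750·0.0000 + 0.5250·3.2500] = 1.5799; exercise value = 0.0000 ≤ continuation, so V_ud = 1.5799
Node dd (S = 24.5): continuation = 1/1.08·[0.4750·3.2500 + 0.5250·22.8500] = 12.5370; exercise value = 15.5000 > continuation, so V_dd = 15.5000 (exercise)
Node u (S = 75): continuation = 1/1.08·[0.4750·0.0000 + 0.5250·1.5799] = 0.7680; exercise value = 0.0000 ≤ continuation, so V_u = 0.7680
Node d (S = 35): continuation = 1/1.08·[0.4750·1.5799 + 0.5250·15.5000] = 8.2296; exercise value = 5.0000 ≤ continuation, so V_d = 8.2296
Node 0 (S = 50): continuation = 1/1.08·[0.4750·0.7680 + 0.5250·8.2296] = 4.3383; exercise value = 0.0000 ≤ continuation, so V_0 = 4.3383

$4.34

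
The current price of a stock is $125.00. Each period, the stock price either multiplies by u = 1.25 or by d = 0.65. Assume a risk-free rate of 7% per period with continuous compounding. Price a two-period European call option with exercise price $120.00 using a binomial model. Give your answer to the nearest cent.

$32.47

Risk-neutral probability p = (e^0.07 − 0.65)/(1.25 − 0.65) = 0.4225/0.6000 = 0.7042
Terminal stock prices: S_uu = 195.3, S_ud = 101.6, S_dd = 52.81
Terminal payoffs (S − K): max(75.31, 0) = 75.31, max(-18.44, 0) = 0, max(-67.19, 0) = 0
Node u (S = 156.2): V_u = e^(−0.07)·[0.7042·75.3125 + 0.2958·0.0000] = 49.4482
Node d (S = 81.25): V_d = e^(−0.07)·[0.7042·0.0000 + 0.2958·0.0000] = 0.0000
Node 0 (S = 125): V_0 = e^(−0.07)·[0.7042·49.4482 + 0.2958·0.0000] = 32.4664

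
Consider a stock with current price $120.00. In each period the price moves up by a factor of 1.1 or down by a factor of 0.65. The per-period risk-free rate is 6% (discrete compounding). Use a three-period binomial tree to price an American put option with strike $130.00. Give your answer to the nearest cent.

$10.00

Risk-neutral probability p = (1 + 0.06 − 0.65)/(1.1 − 0.65) = 0.4100/0.4500 = 0.9111
Terminal stock prices: S_uuu = 159.7, S_uud = 94.38, S_udd = 55.77, S_ddd = 32.95
Terminal payoffs (K − S): max(-29.72, 0) = 0, max(35.62, 0) = 35.62, max(74.23, 0) = 74.23, max(97.05, 0) = 97.05
Node uu (S = 145.2): continuation = 1/1.06·[0.9111·0.0000 + 0.0889·35.6200] = 2.9870; exercise value = 0.0000 ≤ continuation, so V_uu = 2.9870
Node ud (S = 85.8): continuation = 1/1.06·[0.9111·35.6200 + 0.0889·74.2300] = 36.8415; exercise value = 44.2000 > continuation, so V_ud = 44.2000 (exercise)
Node dd (S = 50.7): continuation = 1/1.06·[0.9111·74.2300 + 0.0889·97.0450] = 71.9415; exercise value = 79.3000 > continuation, so V_dd = 79.3000 (exercise)
Node u (S = 132): continuation = 1/1.06·[0.9111·2.9870 + 0.0889·44.2000] = 6.2739; exercise value = 0.0000 ≤ continuation, so V_u = 6.2739
Node d (S = 78): continuation = 1/1.06·[0.9111·44.2000 + 0.0889·79.3000] = 44.6415; exercise value = 52.0000 > continuation, so V_d = 52.0000 (exercise)
Node 0 (S = 120): continuation = 1/1.06·[0.9111·6.2739 + 0.0889·52.0000] = 9.7533; exercise value = 10.0000 > continuation, so V_0 = 10.0000 (exercise)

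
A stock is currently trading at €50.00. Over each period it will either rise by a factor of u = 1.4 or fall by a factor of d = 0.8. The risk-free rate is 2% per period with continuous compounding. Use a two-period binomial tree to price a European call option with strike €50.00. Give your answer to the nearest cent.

€8.89

Risk-neutral probability p = (e^0.02 − 0.8)/(1.4 − 0.8) = 0.2202/0.6000 = 0.3670
Terminal stock prices: S_uu = 98, S_ud = 56, S_dd = 32
Terminal payoffs (S − K): max(48, 0) = 48, max(6, 0) = 6, max(-18, 0) = 0
Node u (S = 70): V_u = e^(−0.02)·[0.3670·48.0000 + 0.6330·6.0000] = 20.9901
Node d (S = 40): V_d = e^(−0.02)·[0.3670·6.0000 + 0.6330·0.0000] = 2.1584
Node 0 (S = 50): V_0 = e^(−0.02)·[0.3670·20.9901 + 0.6330·2.1584] = 8.8901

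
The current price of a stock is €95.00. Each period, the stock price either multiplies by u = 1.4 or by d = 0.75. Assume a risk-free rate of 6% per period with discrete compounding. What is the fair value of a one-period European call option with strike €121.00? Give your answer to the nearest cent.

Risk-neutral probability p = (1 + 0.06 − 0.75)/(1.4 − 0.75) = 0.3100/0.6500 = 0.4769
Terminal stock prices: S_u = 133, S_d = 71.25
Terminal payoffs (S − K): max(12, 0) = 12, max(-49.75, 0) = 0
Node 0 (S = 95): V_0 = 1/1.06·[0.4769·12.0000 + 0.5231·0.0000] = 5.3991

€5.40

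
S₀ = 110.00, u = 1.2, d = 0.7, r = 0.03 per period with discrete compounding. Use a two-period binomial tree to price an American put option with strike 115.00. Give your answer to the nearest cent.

17.32

Risk-neutral probability p = (1 + 0.03 − 0.7)/(1.2 − 0.7) = 0.3300/0.5000 = 0.6600
Terminal stock prices: S_uu = 158.4, S_ud = 92.4, S_dd = 53.9
Terminal payoffs (K − S): max(-43.4, 0) = 0, max(22.6, 0) = 22.6, max(61.1, 0) = 61.1
Node u (S = 132): continuation = 1/1.03·[0.6600·0.0000 + 0.3400·22.6000] = 7.4602; exercise value = 0.0000 ≤ continuation, so V_u = 7.4602
Node d (S = 77): continuation = 1/1.03·[0.6600·22.6000 + 0.3400·61.1000] = 34.6505; exercise value = 38.0000 > continuation, so V_d = 38.0000 (exercise)
Node 0 (S = 110): continuation = 1/1.03·[0.6600·7.4602 + 0.3400·38.0000] = 17.3240; exercise value = 5.0000 ≤ continuation, so V_0 = 17.3240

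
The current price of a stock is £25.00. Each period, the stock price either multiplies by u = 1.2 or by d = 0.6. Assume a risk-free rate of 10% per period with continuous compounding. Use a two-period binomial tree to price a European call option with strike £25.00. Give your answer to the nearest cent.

£6.38

Risk-neutral probability p = (e^0.1 − 0.6)/(1.2 − 0.6) = 0.5052/0.6000 = 0.8420
Terminal stock prices: S_uu = 36, S_ud = 18, S_dd = 9
Terminal payoffs (S − K): max(11, 0) = 11, max(-7, 0) = 0, max(-16, 0) = 0
Node u (S = 30): V_u = e^(−0.1)·[0.8420·11.0000 + 0.1580·0.0000] = 8.3801
Node d (S = 15): V_d = e^(−0.1)·[0.8420·0.0000 + 0.1580·0.0000] = 0.0000
Node 0 (S = 25): V_0 = e^(−0.1)·[0.8420·8.3801 + 0.1580·0.0000] = 6.3842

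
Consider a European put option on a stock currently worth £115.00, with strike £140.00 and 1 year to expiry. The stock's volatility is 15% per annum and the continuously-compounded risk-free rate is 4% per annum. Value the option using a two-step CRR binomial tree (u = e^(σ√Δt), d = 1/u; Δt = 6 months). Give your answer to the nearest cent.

CRR parameters: u = e^(σ√Δt) = e^(0.15·√0.5) = 1.1119, d = 1/u = 0.8994
Per-period rate: rΔt = 0.04·0.5 = 0.02, so R = e^0.02 = 1.0202
Risk-neutral probability p = (e^0.02 − 0.8994)/(1.1119 − 0.8994) = 0.1208/0.2125 = 0.5686
Terminal stock prices: S_uu = 142.2, S_ud = 115, S_dd = 93.02
Terminal payoffs (K − S): max(-2.176, 0) = 0, max(25, 0) = 25, max(46.98, 0) = 46.98
Node u (S = 127.9): V_u = e^(−0.02)·[0.5686·0.0000 + 0.4314·25.0000] = 10.5724
Node d (S = 103.4): V_d = e^(−0.02)·[0.5686·25.0000 + 0.4314·46.9813] = 33.8008
Node 0 (S = 115): V_0 = e^(−0.02)·[0.5686·10.5724 + 0.4314·33.8008] = 20.1863

£20.19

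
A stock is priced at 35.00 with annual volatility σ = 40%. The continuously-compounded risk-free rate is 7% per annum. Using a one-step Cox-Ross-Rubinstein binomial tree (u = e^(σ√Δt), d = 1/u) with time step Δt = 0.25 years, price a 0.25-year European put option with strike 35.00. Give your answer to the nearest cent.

CRR parameters: u = e^(σ√Δt) = e^(0.4·√0.25) = 1.2214, d = 1/u = 0.8187
Per-period rate: rΔt = 0.07·0.25 = 0.0175, so R = e^0.0175 = 1.0177
Risk-neutral probability p = (e^0.0175 − 0.8187)/(1.2214 − 0.8187) = 0.1989/0.4027 = 0.4940
Terminal stock prices: S_u = 42.75, S_d = 28.66
Terminal payoffs (K − S): max(-7.749, 0) = 0, max(6.344, 0) = 6.344
Node 0 (S = 35): V_0 = e^(−0.0175)·[0.4940·0.0000 + 0.5060·6.3444] = 3.1545

3.15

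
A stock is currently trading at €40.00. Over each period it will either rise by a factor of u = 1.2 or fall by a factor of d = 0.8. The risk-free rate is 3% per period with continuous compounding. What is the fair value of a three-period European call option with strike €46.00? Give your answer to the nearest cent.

€4.07

Risk-neutral probability p = (e^0.03 − 0.8)/(1.2 − 0.8) = 0.2305/0.4000 = 0.5761
Terminal stock prices: S_uuu = 69.12, S_uud = 46.08, S_udd = 30.72, S_ddd = 20.48
Terminal payoffs (S − K): max(23.12, 0) = 23.12, max(0.08, 0) = 0.08, max(-15.28, 0) = 0, max(-25.52, 0) = 0
Node uu (S = 57.6): V_uu = e^(−0.03)·[0.5761·23.1200 + 0.4239·0.0800] = 12.9595
Node ud (S = 38.4): V_ud = e^(−0.03)·[0.5761·0.0800 + 0.4239·0.0000] = 0.0447
Node dd (S = 25.6): V_dd = e^(−0.03)·[0.5761·0.0000 + 0.4239·0.0000] = 0.0000
Node u (S = 48): V_u = e^(−0.03)·[0.5761·12.9595 + 0.4239·0.0447] = 7.2642
Node d (S = 32): V_d = e^(−0.03)·[0.5761·0.0447 + 0.4239·0.0000] = 0.0250
Node 0 (S = 40): V_0 = e^(−0.03)·[0.5761·7.2642 + 0.4239·0.0250] = 4.0718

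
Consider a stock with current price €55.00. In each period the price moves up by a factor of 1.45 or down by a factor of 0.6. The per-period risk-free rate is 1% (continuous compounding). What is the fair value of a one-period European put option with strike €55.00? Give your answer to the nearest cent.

Risk-neutral probability p = (e^0.01 − 0.6)/(1.45 − 0.6) = 0.4101/0.8500 = 0.4824
Terminal stock prices: S_u = 79.75, S_d = 33
Terminal payoffs (K − S): max(-24.75, 0) = 0, max(22, 0) = 22
Node 0 (S = 55): V_0 = e^(−0.01)·[0.4824·0.0000 + 0.5176·22.0000] = 11.2736

€11.27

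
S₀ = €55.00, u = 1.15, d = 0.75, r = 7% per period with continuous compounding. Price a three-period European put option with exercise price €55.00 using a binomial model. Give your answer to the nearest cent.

€1.75

Risk-neutral probability p = (e^0.07 − 0.75)/(1.15 − 0.75) = 0.3225/0.4000 = 0.8063
Terminal stock prices: S_uuu = 83.65, S_uud = 54.55, S_udd = 35.58, S_ddd = 23.2
Terminal payoffs (K − S): max(-28.65, 0) = 0, max(0.4469, 0) = 0.4469, max(19.42, 0) = 19.42, max(31.8, 0) = 31.8
Node uu (S = 72.74): V_uu = e^(−0.07)·[0.8063·0.0000 + 0.1937·0.4469] = 0.0807
Node ud (S = 47.44): V_ud = e^(−0.07)·[0.8063·0.4469 + 0.1937·19.4219] = 3.8442
Node dd (S = 30.94): V_dd = e^(−0.07)·[0.8063·19.4219 + 0.1937·31.7969] = 20.3442
Node u (S = 63.25): V_u = e^(−0.07)·[0.8063·0.0807 + 0.1937·3.8442] = 0.7551
Node d (S = 41.25): V_d = e^(−0.07)·[0.8063·3.8442 + 0.1937·20.3442] = 6.5647
Node 0 (S = 55): V_0 = e^(−0.07)·[0.8063·0.7551 + 0.1937·6.5647] = 1.7534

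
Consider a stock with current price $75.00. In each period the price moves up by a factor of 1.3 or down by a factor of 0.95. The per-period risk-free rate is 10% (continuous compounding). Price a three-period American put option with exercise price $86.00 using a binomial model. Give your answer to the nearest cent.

$11.00

Risk-neutral probability p = (e^0.1 − 0.95)/(1.3 − 0.95) = 0.1552/0.3500 = 0.4433
Terminal stock prices: S_uuu = 164.8, S_uud = 120.4, S_udd = 87.99, S_ddd = 64.3
Terminal payoffs (K − S): max(-78.78, 0) = 0, max(-34.41, 0) = 0, max(-1.994, 0) = 0, max(21.7, 0) = 21.7
Node uu (S = 126.8): continuation = e^(−0.1)·[0.4433·0.0000 + 0.5567·0.0000] = 0.0000; exercise value = 0.0000 ≤ continuation, so V_uu = 0.0000
Node ud (S = 92.62): continuation = e^(−0.1)·[0.4433·0.0000 + 0.5567·0.0000] = 0.0000; exercise value = 0.0000 ≤ continuation, so V_ud = 0.0000
Node dd (S = 67.69): continuation = e^(−0.1)·[0.4433·0.0000 + 0.5567·21.6969] = 10.9283; exercise value = 18.3125 > continuation, so V_dd = 18.3125 (exercise)
Node u (S = 97.5): continuation = e^(−0.1)·[0.4433·0.0000 + 0.5567·0.0000] = 0.0000; exercise value = 0.0000 ≤ continuation, so V_u = 0.0000
Node d (S = 71.25): continuation = e^(−0.1)·[0.4433·0.0000 + 0.5567·18.3125] = 9.2237; exercise value = 14.7500 > continuation, so V_d = 14.7500 (exercise)
Node 0 (S = 75): continuation = e^(−0.1)·[0.4433·0.0000 + 0.5567·14.7500] = 7.4293; exercise value = 11.0000 > continuation, so V_0 = 11.0000 (exercise)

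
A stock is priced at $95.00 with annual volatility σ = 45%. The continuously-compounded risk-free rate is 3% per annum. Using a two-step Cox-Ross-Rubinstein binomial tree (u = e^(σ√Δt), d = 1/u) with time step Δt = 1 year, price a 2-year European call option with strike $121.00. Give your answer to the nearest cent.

CRR parameters: u = e^(σ√Δt) = e^(0.45·√1) = 1.5683, d = 1/u = 0.6376
Per-period rate: rΔt = 0.03·1 = 0.03, so R = e^0.03 = 1.0305
Risk-neutral probability p = (e^0.03 − 0.6376)/(1.5683 − 0.6376) = 0.3928/0.9307 = 0.4221
Terminal stock prices: S_uu = 233.7, S_ud = 95, S_dd = 38.62
Terminal payoffs (S − K): max(112.7, 0) = 112.7, max(-26, 0) = 0, max(-82.38, 0) = 0
Node u (S = 149): V_u = e^(−0.03)·[0.4221·112.6623 + 0.5779·0.0000] = 46.1475
Node d (S = 60.57): V_d = e^(−0.03)·[0.4221·0.0000 + 0.5779·0.0000] = 0.0000
Node 0 (S = 95): V_0 = e^(−0.03)·[0.4221·46.1475 + 0.5779·0.0000] = 18.9024

$18.90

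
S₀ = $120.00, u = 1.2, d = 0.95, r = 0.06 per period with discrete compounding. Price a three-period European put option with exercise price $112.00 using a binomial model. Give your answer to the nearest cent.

Risk-neutral probability p = (1 + 0.06 − 0.95)/(1.2 − 0.95) = 0.1100/0.2500 = 0.4400
Terminal stock prices: S_uuu = 207.4, S_uud = 164.2, S_udd = 130, S_ddd = 102.9
Terminal payoffs (K − S): max(-95.36, 0) = 0, max(-52.16, 0) = 0, max(-17.96, 0) = 0, max(9.115, 0) = 9.115
Node uu (S = 172.8): V_uu = 1/1.06·[0.4400·0.0000 + 0.5600·0.0000] = 0.0000
Node ud (S = 136.8): V_ud = 1/1.06·[0.4400·0.0000 + 0.5600·0.0000] = 0.0000
Node dd (S = 108.3): V_dd = 1/1.06·[0.4400·0.0000 + 0.5600·9.1150] = 4.8155
Node u (S = 144): V_u = 1/1.06·[0.4400·0.0000 + 0.5600·0.0000] = 0.0000
Node d (S = 114): V_d = 1/1.06·[0.4400·0.0000 + 0.5600·4.8155] = 2.5440
Node 0 (S = 120): V_0 = 1/1.06·[0.4400·0.0000 + 0.5600·2.5440] = 1.3440

$1.34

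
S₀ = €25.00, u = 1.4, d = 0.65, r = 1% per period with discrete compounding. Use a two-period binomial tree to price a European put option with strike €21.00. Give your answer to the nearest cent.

Risk-neutral probability p = (1 + 0.01 − 0.65)/(1.4 − 0.65) = 0.3600/0.7500 = 0.4800
Terminal stock prices: S_uu = 49, S_ud = 22.75, S_dd = 10.56
Terminal payoffs (K − S): max(-28, 0) = 0, max(-1.75, 0) = 0, max(10.44, 0) = 10.44
Node u (S = 35): V_u = 1/1.01·[0.4800·0.0000 + 0.5200·0.0000] = 0.0000
Node d (S = 16.25): V_d = 1/1.01·[0.4800·0.0000 + 0.5200·10.4375] = 5.3738
Node 0 (S = 25): V_0 = 1/1.01·[0.4800·0.0000 + 0.5200·5.3738] = 2.7667

€2.77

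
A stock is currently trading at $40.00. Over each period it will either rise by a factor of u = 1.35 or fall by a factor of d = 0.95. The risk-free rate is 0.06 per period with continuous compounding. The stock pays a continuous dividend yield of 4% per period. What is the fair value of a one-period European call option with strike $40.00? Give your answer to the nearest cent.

$2.31

Per-period risk-free factor R = e^0.06 = 1.0618; dividend-adjusted growth = e^(0.06−0.04) = 1.0202.
Risk-neutral probability p = (1.0202 − 0.95)/(1.35 − 0.95) = 0.0702/0.4000 = 0.1755
Terminal stock prices: S_u = 54, S_d = 38
Terminal payoffs (S − K): max(14, 0) = 14, max(-2, 0) = 0
Node 0 (S = 40): V_0 = e^(−0.06)·[0.1755·14.0000 + 0.8245·0.0000] = 2.3140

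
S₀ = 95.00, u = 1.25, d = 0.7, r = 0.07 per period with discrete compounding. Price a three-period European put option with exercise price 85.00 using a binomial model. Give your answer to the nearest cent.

6.23

Risk-neutral probability p = (1 + 0.07 − 0.7)/(1.25 − 0.7) = 0.3700/0.5500 = 0.6727
Terminal stock prices: S_uuu = 185.5, S_uud = 103.9, S_udd = 58.19, S_ddd = 32.58
Terminal payoffs (K − S): max(-100.5, 0) = 0, max(-18.91, 0) = 0, max(26.81, 0) = 26.81, max(52.42, 0) = 52.42
Node uu (S = 148.4): V_uu = 1/1.07·[0.6727·0.0000 + 0.3273·0.0000] = 0.0000
Node ud (S = 83.12): V_ud = 1/1.07·[0.6727·0.0000 + 0.3273·26.8125] = 8.2009
Node dd (S = 46.55): V_dd = 1/1.07·[0.6727·26.8125 + 0.3273·52.4150] = 32.8893
Node u (S = 118.8): V_u = 1/1.07·[0.6727·0.0000 + 0.3273·8.2009] = 2.5084
Node d (S = 66.5): V_d = 1/1.07·[0.6727·8.2009 + 0.3273·32.8893] = 15.2157
Node 0 (S = 95): V_0 = 1/1.07·[0.6727·2.5084 + 0.3273·15.2157] = 6.2309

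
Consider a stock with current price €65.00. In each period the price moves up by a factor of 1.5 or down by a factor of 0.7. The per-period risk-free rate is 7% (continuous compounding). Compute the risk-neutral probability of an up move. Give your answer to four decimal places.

Risk-neutral probability p = (e^0.07 − 0.7)/(1.5 − 0.7) = 0.3725/0.8000 = 0.4656

p = 0.4656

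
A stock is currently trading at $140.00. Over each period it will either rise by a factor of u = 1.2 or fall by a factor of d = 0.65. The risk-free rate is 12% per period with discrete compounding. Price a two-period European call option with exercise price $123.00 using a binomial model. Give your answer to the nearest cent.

Risk-neutral probability p = (1 + 0.12 − 0.65)/(1.2 − 0.65) = 0.4700/0.5500 = 0.8545
Terminal stock prices: S_uu = 201.6, S_ud = 109.2, S_dd = 59.15
Terminal payoffs (S − K): max(78.6, 0) = 78.6, max(-13.8, 0) = 0, max(-63.85, 0) = 0
Node u (S = 168): V_u = 1/1.12·[0.8545·78.6000 + 0.1455·0.0000] = 59.9708
Node d (S = 91): V_d = 1/1.12·[0.8545·0.0000 + 0.1455·0.0000] = 0.0000
Node 0 (S = 140): V_0 = 1/1.12·[0.8545·59.9708 + 0.1455·0.0000] = 45.7569

$45.76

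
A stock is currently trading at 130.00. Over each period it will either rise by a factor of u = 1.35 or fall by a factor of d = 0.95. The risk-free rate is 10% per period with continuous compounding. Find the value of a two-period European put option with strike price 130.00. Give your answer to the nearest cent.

Risk-neutral probability p = (e^0.1 − 0.95)/(1.35 − 0.95) = 0.1552/0.4000 = 0.3879
Terminal stock prices: S_uu = 236.9, S_ud = 166.7, S_dd = 117.3
Terminal payoffs (K − S): max(-106.9, 0) = 0, max(-36.72, 0) = 0, max(12.67, 0) = 12.67
Node u (S = 175.5): V_u = e^(−0.1)·[0.3879·0.0000 + 0.6121·0.0000] = 0.0000
Node d (S = 123.5): V_d = e^(−0.1)·[0.3879·0.0000 + 0.6121·12.6750] = 7.0197
Node 0 (S = 130): V_0 = e^(−0.1)·[0.3879·0.0000 + 0.6121·7.0197] = 3.8877

3.89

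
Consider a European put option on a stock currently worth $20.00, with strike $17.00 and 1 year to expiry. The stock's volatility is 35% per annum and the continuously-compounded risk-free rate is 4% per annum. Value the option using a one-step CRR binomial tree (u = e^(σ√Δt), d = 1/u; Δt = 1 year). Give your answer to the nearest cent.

CRR parameters: u = e^(σ√Δt) = e^(0.35·√1) = 1.4191, d = 1/u = 0.7047
Per-period rate: rΔt = 0.04·1 = 0.04, so R = e^0.04 = 1.0408
Risk-neutral probability p = (e^0.04 − 0.7047)/(1.4191 − 0.7047) = 0.3361/0.7144 = 0.4705
Terminal stock prices: S_u = 28.38, S_d = 14.09
Terminal payoffs (K − S): max(-11.38, 0) = 0, max(2.906, 0) = 2.906
Node 0 (S = 20): V_0 = e^(−0.04)·[0.4705·0.0000 + 0.5295·2.9062] = 1.4785

$1.48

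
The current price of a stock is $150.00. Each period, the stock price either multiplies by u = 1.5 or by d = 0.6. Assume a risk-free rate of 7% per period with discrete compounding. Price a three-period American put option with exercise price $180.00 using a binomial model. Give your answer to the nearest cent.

Risk-neutral probability p = (1 + 0.07 − 0.6)/(1.5 − 0.6) = 0.4700/0.9000 = 0.5222
Terminal stock prices: S_uuu = 506.2, S_uud = 202.5, S_udd = 81, S_ddd = 32.4
Terminal payoffs (K − S): max(-326.2, 0) = 0, max(-22.5, 0) = 0, max(99, 0) = 99, max(147.6, 0) = 147.6
Node uu (S = 337.5): continuation = 1/1.07·[0.5222·0.0000 + 0.4778·0.0000] = 0.0000; exercise value = 0.0000 ≤ continuation, so V_uu = 0.0000
Node ud (S = 135): continuation = 1/1.07·[0.5222·0.0000 + 0.4778·99.0000] = 44.2056; exercise value = 45.0000 > continuation, so V_ud = 45.0000 (exercise)
Node dd (S = 54): continuation = 1/1.07·[0.5222·99.0000 + 0.4778·147.6000] = 114.2243; exercise value = 126.0000 > continuation, so V_dd = 126.0000 (exercise)
Node u (S = 225): continuation = 1/1.07·[0.5222·0.0000 + 0.4778·45.0000] = 20.0935; exercise value = 0.0000 ≤ continuation, so V_u = 20.0935
Node d (S = 90): continuation = 1/1.07·[0.5222·45.0000 + 0.4778·126.0000] = 78.2243; exercise value = 90.0000 > continuation, so V_d = 90.0000 (exercise)
Node 0 (S = 150): continuation = 1/1.07·[0.5222·20.0935 + 0.4778·90.0000] = 49.9937; exercise value = 30.0000 ≤ continuation, so V_0 = 49.9937

$49.99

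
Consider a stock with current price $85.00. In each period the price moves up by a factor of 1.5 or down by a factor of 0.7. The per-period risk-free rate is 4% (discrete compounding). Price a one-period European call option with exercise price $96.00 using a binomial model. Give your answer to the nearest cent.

$12.87

Risk-neutral probability p = (1 + 0.04 − 0.7)/(1.5 − 0.7) = 0.3400/0.8000 = 0.4250
Terminal stock prices: S_u = 127.5, S_d = 59.5
Terminal payoffs (S − K): max(31.5, 0) = 31.5, max(-36.5, 0) = 0
Node 0 (S = 85): V_0 = 1/1.04·[0.4250·31.5000 + 0.5750·0.0000] = 12.8726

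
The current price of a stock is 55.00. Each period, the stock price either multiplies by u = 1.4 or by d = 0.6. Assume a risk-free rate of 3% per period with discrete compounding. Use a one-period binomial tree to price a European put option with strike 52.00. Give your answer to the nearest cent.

Risk-neutral probability p = (1 + 0.03 − 0.6)/(1.4 − 0.6) = 0.4300/0.8000 = 0.5375
Terminal stock prices: S_u = 77, S_d = 33
Terminal payoffs (K − S): max(-25, 0) = 0, max(19, 0) = 19
Node 0 (S = 55): V_0 = 1/1.03·[0.5375·0.0000 + 0.4625·19.0000] = 8.5316

8.53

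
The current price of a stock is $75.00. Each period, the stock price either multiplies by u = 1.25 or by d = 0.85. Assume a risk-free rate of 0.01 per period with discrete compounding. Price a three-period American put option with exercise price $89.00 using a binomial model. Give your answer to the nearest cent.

Risk-neutral probability p = (1 + 0.01 − 0.85)/(1.25 − 0.85) = 0.1600/0.4000 = 0.4000
Terminal stock prices: S_uuu = 146.5, S_uud = 99.61, S_udd = 67.73, S_ddd = 46.06
Terminal payoffs (K − S): max(-57.48, 0) = 0, max(-10.61, 0) = 0, max(21.27, 0) = 21.27, max(42.94, 0) = 42.94
Node uu (S = 117.2): continuation = 1/1.01·[0.4000·0.0000 + 0.6000·0.0000] = 0.0000; exercise value = 0.0000 ≤ continuation, so V_uu = 0.0000
Node ud (S = 79.69): continuation = 1/1.01·[0.4000·0.0000 + 0.6000·21.2656] = 12.6330; exercise value = 9.3125 ≤ continuation, so V_ud = 12.6330
Node dd (S = 54.19): continuation = 1/1.01·[0.4000·21.2656 + 0.6000·42.9406] = 33.9313; exercise value = 34.8125 > continuation, so V_dd = 34.8125 (exercise)
Node u (S = 93.75): continuation = 1/1.01·[0.4000·0.0000 + 0.6000·12.6330] = 7.5048; exercise value = 0.0000 ≤ continuation, so V_u = 7.5048
Node d (S = 63.75): continuation = 1/1.01·[0.4000·12.6330 + 0.6000·34.8125] = 25.6839; exercise value = 25.2500 ≤ continuation, so V_d = 25.6839
Node 0 (S = 75): continuation = 1/1.01·[0.4000·7.5048 + 0.6000·25.6839] = 18.2299; exercise value = 14.0000 ≤ continuation, so V_0 = 18.2299

$18.23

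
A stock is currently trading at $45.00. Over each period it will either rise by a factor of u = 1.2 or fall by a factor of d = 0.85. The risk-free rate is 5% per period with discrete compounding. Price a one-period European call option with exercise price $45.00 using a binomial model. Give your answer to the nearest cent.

$4.90

Risk-neutral probability p = (1 + 0.05 − 0.85)/(1.2 − 0.85) = 0.2000/0.3500 = 0.5714
Terminal stock prices: S_u = 54, S_d = 38.25
Terminal payoffs (S − K): max(9, 0) = 9, max(-6.75, 0) = 0
Node 0 (S = 45): V_0 = 1/1.05·[0.5714·9.0000 + 0.4286·0.0000] = 4.8980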